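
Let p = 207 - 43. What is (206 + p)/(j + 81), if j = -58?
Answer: 370/23 ≈ 16.087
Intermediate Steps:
p = 164
(206 + p)/(j + 81) = (206 + 164)/(-58 + 81) = 370/23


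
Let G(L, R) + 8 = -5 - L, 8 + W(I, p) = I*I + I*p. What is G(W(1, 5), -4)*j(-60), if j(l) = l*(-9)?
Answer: -5940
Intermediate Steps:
W(I, p) = -8 + I² + I*p (W(I, p) = -8 + (I*I + I*p) = -8 + (I² + I*p) = -8 + I² + I*p)
j(l) = -9*l
G(L, R) = -13 - L (G(L, R) = -8 + (-5 - L) = -13 - L)
G(W(1, 5), -4)*j(-60) = (-13 - (-8 + 1² + 1*5))*(-9*(-60)) = (-13 - (-8 + 1 + 5))*540 = (-13 - 1*(-2))*540 = (-13 + 2)*540 = -11*540 = -5940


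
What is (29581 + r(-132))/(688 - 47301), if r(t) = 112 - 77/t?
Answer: -356323/559356 ≈ -0.63702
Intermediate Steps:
(29581 + r(-132))/(688 - 47301) = (29581 + (112 - 77/(-132)))/(688 - 47301) = (29581 + (112 - 77*(-1/132)))/(-46613) = (29581 + (112 + 7/12))*(-1/46613) = (29581 + 1351/12)*(-1/46613) = (356323/12)*(-1/46613) = -356323/559356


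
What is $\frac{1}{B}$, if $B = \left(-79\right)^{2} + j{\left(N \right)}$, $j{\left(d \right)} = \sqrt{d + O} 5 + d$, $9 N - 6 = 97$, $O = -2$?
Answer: $\frac{506448}{3166518859} - \frac{135 \sqrt{85}}{3166518859} \approx 0.00015955$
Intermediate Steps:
$N = \frac{103}{9}$ ($N = \frac{2}{3} + \frac{1}{9} \cdot 97 = \frac{2}{3} + \frac{97}{9} = \frac{103}{9} \approx 11.444$)
$j{\left(d \right)} = d + 5 \sqrt{-2 + d}$ ($j{\left(d \right)} = \sqrt{d - 2} \cdot 5 + d = \sqrt{-2 + d} 5 + d = 5 \sqrt{-2 + d} + d = d + 5 \sqrt{-2 + d}$)
$B = \frac{56272}{9} + \frac{5 \sqrt{85}}{3}$ ($B = \left(-79\right)^{2} + \left(\frac{103}{9} + 5 \sqrt{-2 + \frac{103}{9}}\right) = 6241 + \left(\frac{103}{9} + 5 \sqrt{\frac{85}{9}}\right) = 6241 + \left(\frac{103}{9} + 5 \frac{\sqrt{85}}{3}\right) = 6241 + \left(\frac{103}{9} + \frac{5 \sqrt{85}}{3}\right) = \frac{56272}{9} + \frac{5 \sqrt{85}}{3} \approx 6267.8$)
$\frac{1}{B} = \frac{1}{\frac{56272}{9} + \frac{5 \sqrt{85}}{3}}$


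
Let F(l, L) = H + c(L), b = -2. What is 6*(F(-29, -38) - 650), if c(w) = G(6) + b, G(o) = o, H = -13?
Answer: -3954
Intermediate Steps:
c(w) = 4 (c(w) = 6 - 2 = 4)
F(l, L) = -9 (F(l, L) = -13 + 4 = -9)
6*(F(-29, -38) - 650) = 6*(-9 - 650) = 6*(-659) = -3954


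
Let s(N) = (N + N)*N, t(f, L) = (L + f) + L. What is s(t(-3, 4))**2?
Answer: 2500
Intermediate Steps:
t(f, L) = f + 2*L
s(N) = 2*N**2 (s(N) = (2*N)*N = 2*N**2)
s(t(-3, 4))**2 = (2*(-3 + 2*4)**2)**2 = (2*(-3 + 8)**2)**2 = (2*5**2)**2 = (2*25)**2 = 50**2 = 2500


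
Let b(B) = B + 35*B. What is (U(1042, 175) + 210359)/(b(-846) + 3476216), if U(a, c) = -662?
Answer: 209697/3445760 ≈ 0.060857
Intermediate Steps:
b(B) = 36*B
(U(1042, 175) + 210359)/(b(-846) + 3476216) = (-662 + 210359)/(36*(-846) + 3476216) = 209697/(-30456 + 3476216) = 209697/3445760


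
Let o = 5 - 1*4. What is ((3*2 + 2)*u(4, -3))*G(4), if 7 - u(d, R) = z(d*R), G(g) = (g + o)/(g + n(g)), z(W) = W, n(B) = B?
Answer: 95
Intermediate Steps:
o = 1 (o = 5 - 4 = 1)
G(g) = (1 + g)/(2*g) (G(g) = (g + 1)/(g + g) = (1 + g)/((2*g)) = (1 + g)*(1/(2*g)) = (1 + g)/(2*g))
u(d, R) = 7 - R*d (u(d, R) = 7 - d*R = 7 - R*d)
((3*2 + 2)*u(4, -3))*G(4) = ((3*2 + 2)*(7 - 1*(-3)*4))*((½)*(1 + 4)/4) = ((6 + 2)*(7 + 12))*((½)*(¼)*5) = (8*19)*(5/8) = 152*(5/8) = 95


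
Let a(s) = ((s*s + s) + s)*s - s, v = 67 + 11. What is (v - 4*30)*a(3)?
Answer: -1764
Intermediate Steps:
v = 78
a(s) = -s + s*(s**2 + 2*s) (a(s) = ((s**2 + s) + s)*s - s = ((s + s**2) + s)*s - s = (s**2 + 2*s)*s - s = s*(s**2 + 2*s) - s = -s + s*(s**2 + 2*s))
(v - 4*30)*a(3) = (78 - 4*30)*(3*(-1 + 3**2 + 2*3)) = (78 - 120)*(3*(-1 + 9 + 6)) = -126*14 = -42*42 = -1764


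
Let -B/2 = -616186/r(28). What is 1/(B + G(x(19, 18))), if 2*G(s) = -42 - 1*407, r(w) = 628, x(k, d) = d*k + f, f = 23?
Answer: 314/545693 ≈ 0.00057541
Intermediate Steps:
x(k, d) = 23 + d*k (x(k, d) = d*k + 23 = 23 + d*k)
G(s) = -449/2 (G(s) = (-42 - 1*407)/2 = (-42 - 407)/2 = (½)*(-449) = -449/2)
B = 308093/157 (B = -(-1232372)/628 = -2*(-308093/314) = 308093/157 ≈ 1962.4)
1/(B + G(x(19, 18))) = 1/(308093/157 - 449/2) = 1/(545693/314) = 314/545693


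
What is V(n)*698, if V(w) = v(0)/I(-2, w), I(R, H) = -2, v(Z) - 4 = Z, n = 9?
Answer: -1396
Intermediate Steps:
v(Z) = 4 + Z
V(w) = -2 (V(w) = (4 + 0)/(-2) = 4*(-1/2) = -2)
V(n)*698 = -2*698 = -1396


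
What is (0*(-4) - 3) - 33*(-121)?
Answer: 3990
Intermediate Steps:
(0*(-4) - 3) - 33*(-121) = (0 - 3) + 3993 = -3 + 3993 = 3990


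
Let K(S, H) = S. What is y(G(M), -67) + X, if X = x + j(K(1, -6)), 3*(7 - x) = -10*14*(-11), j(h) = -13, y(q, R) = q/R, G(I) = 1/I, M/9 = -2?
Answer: -626315/1206 ≈ -519.33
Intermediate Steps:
M = -18 (M = 9*(-2) = -18)
x = -1519/3 (x = 7 - (-10*14)*(-11)/3 = 7 - (-140)*(-11)/3 = 7 - 1/3*1540 = 7 - 1540/3 = -1519/3 ≈ -506.33)
X = -1558/3 (X = -1519/3 - 13 = -1558/3 ≈ -519.33)
y(G(M), -67) + X = 1/(-18*(-67)) - 1558/3 = -1/18*(-1/67) - 1558/3 = 1/1206 - 1558/3 = -626315/1206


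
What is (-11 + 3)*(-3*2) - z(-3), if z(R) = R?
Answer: 51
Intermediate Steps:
(-11 + 3)*(-3*2) - z(-3) = (-11 + 3)*(-3*2) - 1*(-3) = -8*(-6) + 3 = 48 + 3 = 51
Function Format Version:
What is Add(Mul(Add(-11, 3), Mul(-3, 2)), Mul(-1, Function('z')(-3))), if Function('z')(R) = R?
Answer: 51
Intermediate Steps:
Add(Mul(Add(-11, 3), Mul(-3, 2)), Mul(-1, Function('z')(-3))) = Add(Mul(Add(-11, 3), Mul(-3, 2)), Mul(-1, -3)) = Add(Mul(-8, -6), 3) = Add(48, 3) = 51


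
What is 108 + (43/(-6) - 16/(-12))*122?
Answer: -1811/3 ≈ -603.67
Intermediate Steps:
108 + (43/(-6) - 16/(-12))*122 = 108 + (43*(-1/6) - 16*(-1/12))*122 = 108 + (-43/6 + 4/3)*122 = 108 - 35/6*122 = 108 - 2135/3 = -1811/3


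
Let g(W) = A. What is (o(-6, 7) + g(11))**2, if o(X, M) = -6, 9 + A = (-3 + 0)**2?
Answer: 36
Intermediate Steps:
A = 0 (A = -9 + (-3 + 0)**2 = -9 + (-3)**2 = -9 + 9 = 0)
g(W) = 0
(o(-6, 7) + g(11))**2 = (-6 + 0)**2 = (-6)**2 = 36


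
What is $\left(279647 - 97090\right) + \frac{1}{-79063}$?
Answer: $\frac{14433504090}{79063} \approx 1.8256 \cdot 10^{5}$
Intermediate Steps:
$\left(279647 - 97090\right) + \frac{1}{-79063} = 182557 - \frac{1}{79063} = \frac{14433504090}{79063}$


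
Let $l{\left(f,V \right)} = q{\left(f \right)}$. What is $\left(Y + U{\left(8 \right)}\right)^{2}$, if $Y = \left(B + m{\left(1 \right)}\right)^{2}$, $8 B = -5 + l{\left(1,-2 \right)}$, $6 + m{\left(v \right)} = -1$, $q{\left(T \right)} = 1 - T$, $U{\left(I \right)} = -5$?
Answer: $\frac{11566801}{4096} \approx 2823.9$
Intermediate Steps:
$m{\left(v \right)} = -7$ ($m{\left(v \right)} = -6 - 1 = -7$)
$l{\left(f,V \right)} = 1 - f$
$B = - \frac{5}{8}$ ($B = \frac{-5 + \left(1 - 1\right)}{8} = \frac{-5 + 0}{8} = \frac{1}{8} \left(-5\right) = - \frac{5}{8} \approx -0.625$)
$Y = \frac{3721}{64}$ ($Y = \left(- \frac{5}{8} - 7\right)^{2} = \left(- \frac{61}{8}\right)^{2} = \frac{3721}{64} \approx 58.141$)
$\left(Y + U{\left(8 \right)}\right)^{2} = \left(\frac{3721}{64} - 5\right)^{2} = \left(\frac{3401}{64}\right)^{2} = \frac{11566801}{4096}$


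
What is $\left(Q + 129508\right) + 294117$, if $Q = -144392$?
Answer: $279233$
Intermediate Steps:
$\left(Q + 129508\right) + 294117 = \left(-144392 + 129508\right) + 294117 = -14884 + 294117 = 279233$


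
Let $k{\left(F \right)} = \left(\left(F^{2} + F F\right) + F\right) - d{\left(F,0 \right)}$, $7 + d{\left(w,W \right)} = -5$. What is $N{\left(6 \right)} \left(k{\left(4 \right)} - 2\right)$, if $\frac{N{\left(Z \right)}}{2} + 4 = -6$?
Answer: $-920$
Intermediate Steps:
$N{\left(Z \right)} = -20$ ($N{\left(Z \right)} = -8 + 2 \left(-6\right) = -8 - 12 = -20$)
$d{\left(w,W \right)} = -12$ ($d{\left(w,W \right)} = -7 - 5 = -12$)
$k{\left(F \right)} = 12 + F + 2 F^{2}$ ($k{\left(F \right)} = \left(\left(F^{2} + F F\right) + F\right) - -12 = \left(\left(F^{2} + F^{2}\right) + F\right) + 12 = \left(2 F^{2} + F\right) + 12 = \left(F + 2 F^{2}\right) + 12 = 12 + F + 2 F^{2}$)
$N{\left(6 \right)} \left(k{\left(4 \right)} - 2\right) = - 20 \left(\left(12 + 4 + 2 \cdot 4^{2}\right) - 2\right) = - 20 \left(\left(12 + 4 + 2 \cdot 16\right) - 2\right) = - 20 \left(\left(12 + 4 + 32\right) - 2\right) = - 20 \left(48 - 2\right) = \left(-20\right) 46 = -920$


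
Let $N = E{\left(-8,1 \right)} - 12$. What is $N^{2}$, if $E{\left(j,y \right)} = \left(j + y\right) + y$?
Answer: $324$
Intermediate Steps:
$E{\left(j,y \right)} = j + 2 y$
$N = -18$ ($N = \left(-8 + 2 \cdot 1\right) - 12 = \left(-8 + 2\right) - 12 = -6 - 12 = -18$)
$N^{2} = \left(-18\right)^{2} = 324$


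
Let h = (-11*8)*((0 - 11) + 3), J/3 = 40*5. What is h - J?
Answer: 104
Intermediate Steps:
J = 600 (J = 3*(40*5) = 3*200 = 600)
h = 704 (h = -88*(-11 + 3) = -88*(-8) = 704)
h - J = 704 - 1*600 = 704 - 600 = 104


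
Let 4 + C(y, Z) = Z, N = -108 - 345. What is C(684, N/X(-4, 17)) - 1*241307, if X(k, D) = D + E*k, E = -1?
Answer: -1689328/7 ≈ -2.4133e+5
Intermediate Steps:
X(k, D) = D - k
N = -453
C(y, Z) = -4 + Z
C(684, N/X(-4, 17)) - 1*241307 = (-4 - 453/(17 - 1*(-4))) - 1*241307 = (-4 - 453/(17 + 4)) - 241307 = (-4 - 453/21) - 241307 = (-4 - 453*1/21) - 241307 = (-4 - 151/7) - 241307 = -179/7 - 241307 = -1689328/7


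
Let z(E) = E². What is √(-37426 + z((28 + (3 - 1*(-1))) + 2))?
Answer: 3*I*√4030 ≈ 190.45*I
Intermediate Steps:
√(-37426 + z((28 + (3 - 1*(-1))) + 2)) = √(-37426 + ((28 + (3 - 1*(-1))) + 2)²) = √(-37426 + ((28 + (3 + 1)) + 2)²) = √(-37426 + ((28 + 4) + 2)²) = √(-37426 + (32 + 2)²) = √(-37426 + 34²) = √(-37426 + 1156) = √(-36270) = 3*I*√4030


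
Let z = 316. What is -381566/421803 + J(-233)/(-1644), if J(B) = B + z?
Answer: -220768051/231148044 ≈ -0.95509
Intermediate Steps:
J(B) = 316 + B (J(B) = B + 316 = 316 + B)
-381566/421803 + J(-233)/(-1644) = -381566/421803 + (316 - 233)/(-1644) = -381566*1/421803 + 83*(-1/1644) = -381566/421803 - 83/1644 = -220768051/231148044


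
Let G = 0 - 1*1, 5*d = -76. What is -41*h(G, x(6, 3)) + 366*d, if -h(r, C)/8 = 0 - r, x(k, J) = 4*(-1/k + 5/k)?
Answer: -26176/5 ≈ -5235.2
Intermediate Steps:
d = -76/5 (d = (⅕)*(-76) = -76/5 ≈ -15.200)
G = -1 (G = 0 - 1 = -1)
x(k, J) = 16/k (x(k, J) = 4*(4/k) = 16/k)
h(r, C) = 8*r (h(r, C) = -8*(0 - r) = -(-8)*r = 8*r)
-41*h(G, x(6, 3)) + 366*d = -328*(-1) + 366*(-76/5) = -41*(-8) - 27816/5 = 328 - 27816/5 = -26176/5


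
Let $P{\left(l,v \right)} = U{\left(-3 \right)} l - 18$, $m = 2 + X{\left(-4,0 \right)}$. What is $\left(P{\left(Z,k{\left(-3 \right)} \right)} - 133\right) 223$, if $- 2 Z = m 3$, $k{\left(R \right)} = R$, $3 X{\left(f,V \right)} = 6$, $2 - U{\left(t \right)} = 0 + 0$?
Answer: $-36349$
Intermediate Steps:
$U{\left(t \right)} = 2$ ($U{\left(t \right)} = 2 - \left(0 + 0\right) = 2 - 0 = 2 + 0 = 2$)
$X{\left(f,V \right)} = 2$ ($X{\left(f,V \right)} = \frac{1}{3} \cdot 6 = 2$)
$m = 4$ ($m = 2 + 2 = 4$)
$Z = -6$ ($Z = - \frac{4 \cdot 3}{2} = \left(- \frac{1}{2}\right) 12 = -6$)
$P{\left(l,v \right)} = -18 + 2 l$ ($P{\left(l,v \right)} = 2 l - 18 = -18 + 2 l$)
$\left(P{\left(Z,k{\left(-3 \right)} \right)} - 133\right) 223 = \left(\left(-18 + 2 \left(-6\right)\right) - 133\right) 223 = \left(\left(-18 - 12\right) - 133\right) 223 = \left(-30 - 133\right) 223 = \left(-163\right) 223 = -36349$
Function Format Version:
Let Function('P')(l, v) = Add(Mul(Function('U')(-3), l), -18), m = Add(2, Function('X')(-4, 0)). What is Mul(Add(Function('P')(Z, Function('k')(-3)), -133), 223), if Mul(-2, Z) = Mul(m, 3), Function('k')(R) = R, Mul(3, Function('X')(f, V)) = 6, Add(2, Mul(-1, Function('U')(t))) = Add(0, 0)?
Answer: -36349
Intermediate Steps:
Function('U')(t) = 2 (Function('U')(t) = Add(2, Mul(-1, Add(0, 0))) = Add(2, Mul(-1, 0)) = Add(2, 0) = 2)
Function('X')(f, V) = 2 (Function('X')(f, V) = Mul(Rational(1, 3), 6) = 2)
m = 4 (m = Add(2, 2) = 4)
Z = -6 (Z = Mul(Rational(-1, 2), Mul(4, 3)) = Mul(Rational(-1, 2), 12) = -6)
Function('P')(l, v) = Add(-18, Mul(2, l)) (Function('P')(l, v) = Add(Mul(2, l), -18) = Add(-18, Mul(2, l)))
Mul(Add(Function('P')(Z, Function('k')(-3)), -133), 223) = Mul(Add(Add(-18, Mul(2, -6)), -133), 223) = Mul(Add(Add(-18, -12), -133), 223) = Mul(Add(-30, -133), 223) = Mul(-163, 223) = -36349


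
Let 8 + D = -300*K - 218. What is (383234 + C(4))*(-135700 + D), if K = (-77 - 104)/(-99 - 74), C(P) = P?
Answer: -9032727274524/173 ≈ -5.2212e+10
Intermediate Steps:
K = 181/173 (K = -181/(-173) = -181*(-1/173) = 181/173 ≈ 1.0462)
D = -93398/173 (D = -8 + (-300*181/173 - 218) = -8 + (-54300/173 - 218) = -8 - 92014/173 = -93398/173 ≈ -539.87)
(383234 + C(4))*(-135700 + D) = (383234 + 4)*(-135700 - 93398/173) = 383238*(-23569498/173) = -9032727274524/173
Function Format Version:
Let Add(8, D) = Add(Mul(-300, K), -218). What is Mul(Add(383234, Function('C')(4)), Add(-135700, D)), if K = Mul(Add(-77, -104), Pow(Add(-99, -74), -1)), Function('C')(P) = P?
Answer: Rational(-9032727274524, 173) ≈ -5.2212e+10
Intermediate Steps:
K = Rational(181, 173) (K = Mul(-181, Pow(-173, -1)) = Mul(-181, Rational(-1, 173)) = Rational(181, 173) ≈ 1.0462)
D = Rational(-93398, 173) (D = Add(-8, Add(Mul(-300, Rational(181, 173)), -218)) = Add(-8, Add(Rational(-54300, 173), -218)) = Add(-8, Rational(-92014, 173)) = Rational(-93398, 173) ≈ -539.87)
Mul(Add(383234, Function('C')(4)), Add(-135700, D)) = Mul(Add(383234, 4), Add(-135700, Rational(-93398, 173))) = Mul(383238, Rational(-23569498, 173)) = Rational(-9032727274524, 173)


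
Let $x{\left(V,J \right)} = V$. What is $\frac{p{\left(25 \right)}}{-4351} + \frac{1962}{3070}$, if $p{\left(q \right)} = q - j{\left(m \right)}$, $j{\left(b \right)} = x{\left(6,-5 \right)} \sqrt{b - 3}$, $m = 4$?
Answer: $\frac{223114}{351515} \approx 0.63472$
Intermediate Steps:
$j{\left(b \right)} = 6 \sqrt{-3 + b}$ ($j{\left(b \right)} = 6 \sqrt{b - 3} = 6 \sqrt{-3 + b}$)
$p{\left(q \right)} = -6 + q$ ($p{\left(q \right)} = q - 6 \sqrt{-3 + 4} = q - 6 \sqrt{1} = q - 6 \cdot 1 = q - 6 = -6 + q$)
$\frac{p{\left(25 \right)}}{-4351} + \frac{1962}{3070} = \frac{-6 + 25}{-4351} + \frac{1962}{3070} = 19 \left(- \frac{1}{4351}\right) + 1962 \cdot \frac{1}{3070} = - \frac{1}{229} + \frac{981}{1535} = \frac{223114}{351515}$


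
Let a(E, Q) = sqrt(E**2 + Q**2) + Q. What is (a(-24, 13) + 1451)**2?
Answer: (1464 + sqrt(745))**2 ≈ 2.2240e+6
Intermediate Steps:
a(E, Q) = Q + sqrt(E**2 + Q**2)
(a(-24, 13) + 1451)**2 = ((13 + sqrt((-24)**2 + 13**2)) + 1451)**2 = ((13 + sqrt(576 + 169)) + 1451)**2 = ((13 + sqrt(745)) + 1451)**2 = (1464 + sqrt(745))**2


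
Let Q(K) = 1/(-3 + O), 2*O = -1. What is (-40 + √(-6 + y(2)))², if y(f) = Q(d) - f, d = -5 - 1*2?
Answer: (280 - I*√406)²/49 ≈ 1591.7 - 230.28*I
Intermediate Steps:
O = -½ (O = (½)*(-1) = -½ ≈ -0.50000)
d = -7 (d = -5 - 2 = -7)
Q(K) = -2/7 (Q(K) = 1/(-3 - ½) = 1/(-7/2) = -2/7)
y(f) = -2/7 - f
(-40 + √(-6 + y(2)))² = (-40 + √(-6 + (-2/7 - 1*2)))² = (-40 + √(-6 + (-2/7 - 2)))² = (-40 + √(-6 - 16/7))² = (-40 + √(-58/7))² = (-40 + I*√406/7)²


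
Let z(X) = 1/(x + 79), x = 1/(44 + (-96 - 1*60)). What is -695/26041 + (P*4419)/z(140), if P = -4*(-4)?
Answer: 1018070103748/182287 ≈ 5.5850e+6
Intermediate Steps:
x = -1/112 (x = 1/(44 + (-96 - 60)) = 1/(44 - 156) = 1/(-112) = -1/112 ≈ -0.0089286)
P = 16
z(X) = 112/8847 (z(X) = 1/(-1/112 + 79) = 1/(8847/112) = 112/8847)
-695/26041 + (P*4419)/z(140) = -695/26041 + (16*4419)/(112/8847) = -695*1/26041 + 70704*(8847/112) = -695/26041 + 39094893/7 = 1018070103748/182287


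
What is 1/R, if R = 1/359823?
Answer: 359823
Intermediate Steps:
R = 1/359823 ≈ 2.7791e-6
1/R = 1/(1/359823) = 359823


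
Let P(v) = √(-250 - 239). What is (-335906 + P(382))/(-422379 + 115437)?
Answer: 167953/153471 - I*√489/306942 ≈ 1.0944 - 7.2044e-5*I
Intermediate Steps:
P(v) = I*√489 (P(v) = √(-489) = I*√489)
(-335906 + P(382))/(-422379 + 115437) = (-335906 + I*√489)/(-422379 + 115437) = (-335906 + I*√489)/(-306942) = (-335906 + I*√489)*(-1/306942) = 167953/153471 - I*√489/306942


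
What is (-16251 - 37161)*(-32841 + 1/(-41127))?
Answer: 24047004789632/13709 ≈ 1.7541e+9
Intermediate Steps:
(-16251 - 37161)*(-32841 + 1/(-41127)) = -53412*(-32841 - 1/41127) = -53412*(-1350651808/41127) = 24047004789632/13709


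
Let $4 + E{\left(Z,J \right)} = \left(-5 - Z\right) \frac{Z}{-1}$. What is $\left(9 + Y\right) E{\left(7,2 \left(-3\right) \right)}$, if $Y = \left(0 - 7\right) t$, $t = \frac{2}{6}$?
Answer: $\frac{1600}{3} \approx 533.33$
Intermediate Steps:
$t = \frac{1}{3}$ ($t = 2 \cdot \frac{1}{6} = \frac{1}{3} \approx 0.33333$)
$E{\left(Z,J \right)} = -4 - Z \left(-5 - Z\right)$ ($E{\left(Z,J \right)} = -4 + \left(-5 - Z\right) \frac{Z}{-1} = -4 + \left(-5 - Z\right) Z \left(-1\right) = -4 + \left(-5 - Z\right) \left(- Z\right) = -4 - Z \left(-5 - Z\right)$)
$Y = - \frac{7}{3}$ ($Y = \left(0 - 7\right) \frac{1}{3} = \left(-7\right) \frac{1}{3} = - \frac{7}{3} \approx -2.3333$)
$\left(9 + Y\right) E{\left(7,2 \left(-3\right) \right)} = \left(9 - \frac{7}{3}\right) \left(-4 + 7^{2} + 5 \cdot 7\right) = \frac{20 \left(-4 + 49 + 35\right)}{3} = \frac{20}{3} \cdot 80 = \frac{1600}{3}$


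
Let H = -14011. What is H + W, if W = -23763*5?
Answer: -132826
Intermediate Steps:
W = -118815
H + W = -14011 - 118815 = -132826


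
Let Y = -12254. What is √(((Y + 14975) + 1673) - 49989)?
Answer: I*√45595 ≈ 213.53*I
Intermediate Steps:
√(((Y + 14975) + 1673) - 49989) = √(((-12254 + 14975) + 1673) - 49989) = √((2721 + 1673) - 49989) = √(4394 - 49989) = √(-45595) = I*√45595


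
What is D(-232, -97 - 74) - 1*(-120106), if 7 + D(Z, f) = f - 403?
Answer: 119525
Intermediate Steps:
D(Z, f) = -410 + f (D(Z, f) = -7 + (f - 403) = -7 + (-403 + f) = -410 + f)
D(-232, -97 - 74) - 1*(-120106) = (-410 + (-97 - 74)) - 1*(-120106) = (-410 - 171) + 120106 = -581 + 120106 = 119525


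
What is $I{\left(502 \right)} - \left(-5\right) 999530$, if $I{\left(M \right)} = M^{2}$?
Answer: $5249654$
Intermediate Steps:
$I{\left(502 \right)} - \left(-5\right) 999530 = 502^{2} - \left(-5\right) 999530 = 252004 - -4997650 = 252004 + 4997650 = 5249654$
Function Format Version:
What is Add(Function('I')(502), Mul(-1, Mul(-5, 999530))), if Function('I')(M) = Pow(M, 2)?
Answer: 5249654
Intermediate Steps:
Add(Function('I')(502), Mul(-1, Mul(-5, 999530))) = Add(Pow(502, 2), Mul(-1, Mul(-5, 999530))) = Add(252004, Mul(-1, -4997650)) = Add(252004, 4997650) = 5249654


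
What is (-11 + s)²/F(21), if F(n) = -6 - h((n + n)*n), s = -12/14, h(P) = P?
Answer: -6889/43512 ≈ -0.15832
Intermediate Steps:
s = -6/7 (s = -12*1/14 = -6/7 ≈ -0.85714)
F(n) = -6 - 2*n² (F(n) = -6 - (n + n)*n = -6 - 2*n*n = -6 - 2*n²)
(-11 + s)²/F(21) = (-11 - 6/7)²/(-6 - 2*21²) = (-83/7)²/(-6 - 2*441) = 6889/(49*(-6 - 882)) = (6889/49)/(-888) = (6889/49)*(-1/888) = -6889/43512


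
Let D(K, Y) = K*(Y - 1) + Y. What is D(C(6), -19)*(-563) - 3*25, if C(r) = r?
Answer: 78182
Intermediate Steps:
D(K, Y) = Y + K*(-1 + Y) (D(K, Y) = K*(-1 + Y) + Y = Y + K*(-1 + Y))
D(C(6), -19)*(-563) - 3*25 = (-19 - 1*6 + 6*(-19))*(-563) - 3*25 = (-19 - 6 - 114)*(-563) - 75 = -139*(-563) - 75 = 78257 - 75 = 78182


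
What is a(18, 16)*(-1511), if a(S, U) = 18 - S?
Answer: 0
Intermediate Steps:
a(18, 16)*(-1511) = (18 - 1*18)*(-1511) = (18 - 18)*(-1511) = 0*(-1511) = 0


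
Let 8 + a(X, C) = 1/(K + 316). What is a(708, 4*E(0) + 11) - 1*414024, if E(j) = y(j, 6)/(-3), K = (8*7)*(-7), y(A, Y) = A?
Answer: -31466433/76 ≈ -4.1403e+5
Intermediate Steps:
K = -392 (K = 56*(-7) = -392)
E(j) = -j/3 (E(j) = j/(-3) = j*(-1/3) = -j/3)
a(X, C) = -609/76 (a(X, C) = -8 + 1/(-392 + 316) = -8 + 1/(-76) = -8 - 1/76 = -609/76)
a(708, 4*E(0) + 11) - 1*414024 = -609/76 - 1*414024 = -609/76 - 414024 = -31466433/76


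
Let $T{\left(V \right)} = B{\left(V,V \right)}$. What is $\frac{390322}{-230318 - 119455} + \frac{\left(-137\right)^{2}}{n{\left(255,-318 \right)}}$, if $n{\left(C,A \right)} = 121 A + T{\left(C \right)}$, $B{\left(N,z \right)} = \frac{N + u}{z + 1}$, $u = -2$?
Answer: $- \frac{5525328282902}{3445304273895} \approx -1.6037$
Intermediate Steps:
$B{\left(N,z \right)} = \frac{-2 + N}{1 + z}$ ($B{\left(N,z \right)} = \frac{N - 2}{z + 1} = \frac{-2 + N}{1 + z}$)
$T{\left(V \right)} = \frac{-2 + V}{1 + V}$
$n{\left(C,A \right)} = 121 A + \frac{-2 + C}{1 + C}$
$\frac{390322}{-230318 - 119455} + \frac{\left(-137\right)^{2}}{n{\left(255,-318 \right)}} = \frac{390322}{-230318 - 119455} + \frac{\left(-137\right)^{2}}{\frac{1}{1 + 255} \left(-2 + 255 + 121 \left(-318\right) \left(1 + 255\right)\right)} = \frac{390322}{-230318 - 119455} + \frac{18769}{\frac{1}{256} \left(-2 + 255 + 121 \left(-318\right) 256\right)} = \frac{390322}{-349773} + \frac{18769}{\frac{1}{256} \left(-2 + 255 - 9850368\right)} = 390322 \left(- \frac{1}{349773}\right) + \frac{18769}{\frac{1}{256} \left(-9850115\right)} = - \frac{390322}{349773} + \frac{18769}{- \frac{9850115}{256}} = - \frac{390322}{349773} + 18769 \left(- \frac{256}{9850115}\right) = - \frac{390322}{349773} - \frac{4804864}{9850115} = - \frac{5525328282902}{3445304273895}$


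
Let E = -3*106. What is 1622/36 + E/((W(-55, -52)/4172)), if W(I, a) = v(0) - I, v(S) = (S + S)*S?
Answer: -23835923/990 ≈ -24077.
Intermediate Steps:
v(S) = 2*S² (v(S) = (2*S)*S = 2*S²)
E = -318
W(I, a) = -I (W(I, a) = 2*0² - I = 2*0 - I = 0 - I = -I)
1622/36 + E/((W(-55, -52)/4172)) = 1622/36 - 318/(-1*(-55)/4172) = 1622*(1/36) - 318/(55*(1/4172)) = 811/18 - 318/55/4172 = 811/18 - 318*4172/55 = 811/18 - 1326696/55 = -23835923/990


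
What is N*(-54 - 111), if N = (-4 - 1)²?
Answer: -4125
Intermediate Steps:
N = 25 (N = (-5)² = 25)
N*(-54 - 111) = 25*(-54 - 111) = 25*(-165) = -4125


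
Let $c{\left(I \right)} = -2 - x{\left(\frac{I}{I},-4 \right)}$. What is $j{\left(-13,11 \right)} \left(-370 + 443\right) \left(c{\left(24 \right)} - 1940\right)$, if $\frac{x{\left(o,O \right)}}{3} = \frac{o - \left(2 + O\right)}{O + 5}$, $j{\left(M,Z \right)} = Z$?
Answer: $-1566653$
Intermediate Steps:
$x{\left(o,O \right)} = \frac{3 \left(-2 + o - O\right)}{5 + O}$ ($x{\left(o,O \right)} = 3 \frac{o - \left(2 + O\right)}{O + 5} = 3 \frac{-2 + o - O}{5 + O} = \frac{3 \left(-2 + o - O\right)}{5 + O}$)
$c{\left(I \right)} = -11$ ($c{\left(I \right)} = -2 - \frac{3 \left(-2 + \frac{I}{I} - -4\right)}{5 - 4} = -2 - \frac{3 \left(-2 + 1 + 4\right)}{1} = -2 - 3 \cdot 1 \cdot 3 = -2 - 9 = -11$)
$j{\left(-13,11 \right)} \left(-370 + 443\right) \left(c{\left(24 \right)} - 1940\right) = 11 \left(-370 + 443\right) \left(-11 - 1940\right) = 11 \cdot 73 \left(-1951\right) = 11 \left(-142423\right) = -1566653$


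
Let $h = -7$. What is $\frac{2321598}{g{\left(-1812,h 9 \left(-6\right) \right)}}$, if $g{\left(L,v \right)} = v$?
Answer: $\frac{386933}{63} \approx 6141.8$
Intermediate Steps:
$\frac{2321598}{g{\left(-1812,h 9 \left(-6\right) \right)}} = \frac{2321598}{\left(-7\right) 9 \left(-6\right)} = \frac{2321598}{\left(-63\right) \left(-6\right)} = \frac{2321598}{378} = 2321598 \cdot \frac{1}{378} = \frac{386933}{63}$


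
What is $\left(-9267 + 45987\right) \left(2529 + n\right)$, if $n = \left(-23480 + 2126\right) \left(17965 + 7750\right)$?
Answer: $-20163524134320$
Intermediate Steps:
$n = -549118110$ ($n = \left(-21354\right) 25715 = -549118110$)
$\left(-9267 + 45987\right) \left(2529 + n\right) = \left(-9267 + 45987\right) \left(2529 - 549118110\right) = 36720 \left(-549115581\right) = -20163524134320$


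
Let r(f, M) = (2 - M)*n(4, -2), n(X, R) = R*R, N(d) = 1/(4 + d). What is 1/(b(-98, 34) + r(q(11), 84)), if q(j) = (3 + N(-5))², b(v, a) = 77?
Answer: -1/251 ≈ -0.0039841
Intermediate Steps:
n(X, R) = R²
q(j) = 4 (q(j) = (3 + 1/(4 - 5))² = (3 + 1/(-1))² = (3 - 1)² = 2² = 4)
r(f, M) = 8 - 4*M (r(f, M) = (2 - M)*(-2)² = (2 - M)*4 = 8 - 4*M)
1/(b(-98, 34) + r(q(11), 84)) = 1/(77 + (8 - 4*84)) = 1/(77 + (8 - 336)) = 1/(77 - 328) = 1/(-251) = -1/251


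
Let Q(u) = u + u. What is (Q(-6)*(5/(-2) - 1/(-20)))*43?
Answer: 6321/5 ≈ 1264.2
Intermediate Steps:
Q(u) = 2*u
(Q(-6)*(5/(-2) - 1/(-20)))*43 = ((2*(-6))*(5/(-2) - 1/(-20)))*43 = -12*(5*(-½) - 1*(-1/20))*43 = -12*(-5/2 + 1/20)*43 = -12*(-49/20)*43 = (147/5)*43 = 6321/5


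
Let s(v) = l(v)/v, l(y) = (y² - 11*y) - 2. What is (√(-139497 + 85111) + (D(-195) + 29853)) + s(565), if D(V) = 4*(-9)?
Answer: 17159613/565 + I*√54386 ≈ 30371.0 + 233.21*I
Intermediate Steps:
D(V) = -36
l(y) = -2 + y² - 11*y
s(v) = (-2 + v² - 11*v)/v
(√(-139497 + 85111) + (D(-195) + 29853)) + s(565) = (√(-139497 + 85111) + (-36 + 29853)) + (-11 + 565 - 2/565) = (√(-54386) + 29817) + (-11 + 565 - 2*1/565) = (I*√54386 + 29817) + (-11 + 565 - 2/565) = (29817 + I*√54386) + 313008/565 = 17159613/565 + I*√54386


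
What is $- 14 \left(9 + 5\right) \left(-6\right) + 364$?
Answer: $1540$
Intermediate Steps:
$- 14 \left(9 + 5\right) \left(-6\right) + 364 = - 14 \cdot 14 \left(-6\right) + 364 = \left(-14\right) \left(-84\right) + 364 = 1176 + 364 = 1540$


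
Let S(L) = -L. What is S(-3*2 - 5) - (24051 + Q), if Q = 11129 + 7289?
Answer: -42458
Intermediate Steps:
Q = 18418
S(-3*2 - 5) - (24051 + Q) = -(-3*2 - 5) - (24051 + 18418) = -(-6 - 5) - 1*42469 = -1*(-11) - 42469 = 11 - 42469 = -42458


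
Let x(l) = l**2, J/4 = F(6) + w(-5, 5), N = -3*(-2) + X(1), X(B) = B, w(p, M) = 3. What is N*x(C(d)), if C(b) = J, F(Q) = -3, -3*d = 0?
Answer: 0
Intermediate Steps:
d = 0 (d = -1/3*0 = 0)
N = 7 (N = -3*(-2) + 1 = 6 + 1 = 7)
J = 0 (J = 4*(-3 + 3) = 4*0 = 0)
C(b) = 0
N*x(C(d)) = 7*0**2 = 7*0 = 0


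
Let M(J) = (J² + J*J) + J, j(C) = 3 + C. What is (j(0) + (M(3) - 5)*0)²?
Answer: 9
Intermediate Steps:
M(J) = J + 2*J² (M(J) = (J² + J²) + J = 2*J² + J = J + 2*J²)
(j(0) + (M(3) - 5)*0)² = ((3 + 0) + (3*(1 + 2*3) - 5)*0)² = (3 + (3*(1 + 6) - 5)*0)² = (3 + (3*7 - 5)*0)² = (3 + (21 - 5)*0)² = (3 + 16*0)² = (3 + 0)² = 3² = 9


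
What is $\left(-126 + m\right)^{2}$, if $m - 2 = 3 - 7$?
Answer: $16384$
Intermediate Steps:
$m = -2$ ($m = 2 + \left(3 - 7\right) = 2 - 4 = -2$)
$\left(-126 + m\right)^{2} = \left(-126 - 2\right)^{2} = \left(-128\right)^{2} = 16384$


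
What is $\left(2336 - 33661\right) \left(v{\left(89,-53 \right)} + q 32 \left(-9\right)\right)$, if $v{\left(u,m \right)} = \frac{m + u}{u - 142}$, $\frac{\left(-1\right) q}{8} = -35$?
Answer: $\frac{133881671700}{53} \approx 2.5261 \cdot 10^{9}$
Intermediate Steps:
$q = 280$ ($q = \left(-8\right) \left(-35\right) = 280$)
$v{\left(u,m \right)} = \frac{m + u}{-142 + u}$
$\left(2336 - 33661\right) \left(v{\left(89,-53 \right)} + q 32 \left(-9\right)\right) = \left(2336 - 33661\right) \left(\frac{-53 + 89}{-142 + 89} + 280 \cdot 32 \left(-9\right)\right) = - 31325 \left(\frac{1}{-53} \cdot 36 + 8960 \left(-9\right)\right) = - 31325 \left(\left(- \frac{1}{53}\right) 36 - 80640\right) = - 31325 \left(- \frac{36}{53} - 80640\right) = \left(-31325\right) \left(- \frac{4273956}{53}\right) = \frac{133881671700}{53}$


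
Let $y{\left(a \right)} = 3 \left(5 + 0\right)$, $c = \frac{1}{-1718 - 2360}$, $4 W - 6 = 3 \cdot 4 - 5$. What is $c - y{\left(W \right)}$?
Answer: $- \frac{61171}{4078} \approx -15.0$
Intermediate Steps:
$W = \frac{13}{4}$ ($W = \frac{3}{2} + \frac{3 \cdot 4 - 5}{4} = \frac{3}{2} + \frac{12 - 5}{4} = \frac{3}{2} + \frac{1}{4} \cdot 7 = \frac{3}{2} + \frac{7}{4} = \frac{13}{4} \approx 3.25$)
$c = - \frac{1}{4078}$ ($c = \frac{1}{-4078} = - \frac{1}{4078} \approx -0.00024522$)
$y{\left(a \right)} = 15$ ($y{\left(a \right)} = 3 \cdot 5 = 15$)
$c - y{\left(W \right)} = - \frac{1}{4078} - 15 = - \frac{61171}{4078}$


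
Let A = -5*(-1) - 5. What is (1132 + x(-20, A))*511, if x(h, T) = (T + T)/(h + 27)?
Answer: 578452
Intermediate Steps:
A = 0 (A = 5 - 5 = 0)
x(h, T) = 2*T/(27 + h) (x(h, T) = (2*T)/(27 + h) = 2*T/(27 + h))
(1132 + x(-20, A))*511 = (1132 + 2*0/(27 - 20))*511 = (1132 + 2*0/7)*511 = (1132 + 2*0*(⅐))*511 = (1132 + 0)*511 = 1132*511 = 578452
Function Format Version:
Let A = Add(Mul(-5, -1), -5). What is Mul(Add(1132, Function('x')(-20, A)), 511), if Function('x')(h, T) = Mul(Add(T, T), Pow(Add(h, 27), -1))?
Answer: 578452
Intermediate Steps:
A = 0 (A = Add(5, -5) = 0)
Function('x')(h, T) = Mul(2, T, Pow(Add(27, h), -1)) (Function('x')(h, T) = Mul(Mul(2, T), Pow(Add(27, h), -1)) = Mul(2, T, Pow(Add(27, h), -1)))
Mul(Add(1132, Function('x')(-20, A)), 511) = Mul(Add(1132, Mul(2, 0, Pow(Add(27, -20), -1))), 511) = Mul(Add(1132, Mul(2, 0, Pow(7, -1))), 511) = Mul(Add(1132, Mul(2, 0, Rational(1, 7))), 511) = Mul(Add(1132, 0), 511) = Mul(1132, 511) = 578452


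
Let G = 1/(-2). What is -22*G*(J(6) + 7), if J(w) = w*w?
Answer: 473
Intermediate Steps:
J(w) = w²
G = -½ ≈ -0.50000
-22*G*(J(6) + 7) = -(-11)*(6² + 7) = -(-11)*(36 + 7) = -(-11)*43 = -22*(-43/2) = 473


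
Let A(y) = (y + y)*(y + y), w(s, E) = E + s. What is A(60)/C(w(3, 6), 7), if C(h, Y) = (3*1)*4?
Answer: 1200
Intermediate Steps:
C(h, Y) = 12 (C(h, Y) = 3*4 = 12)
A(y) = 4*y² (A(y) = (2*y)*(2*y) = 4*y²)
A(60)/C(w(3, 6), 7) = (4*60²)/12 = (4*3600)*(1/12) = 14400*(1/12) = 1200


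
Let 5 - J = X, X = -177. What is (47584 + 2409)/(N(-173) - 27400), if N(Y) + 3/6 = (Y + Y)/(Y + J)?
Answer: -899874/493901 ≈ -1.8220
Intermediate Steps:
J = 182 (J = 5 - 1*(-177) = 5 + 177 = 182)
N(Y) = -½ + 2*Y/(182 + Y) (N(Y) = -½ + (Y + Y)/(Y + 182) = -½ + (2*Y)/(182 + Y) = -½ + 2*Y/(182 + Y))
(47584 + 2409)/(N(-173) - 27400) = (47584 + 2409)/((-182 + 3*(-173))/(2*(182 - 173)) - 27400) = 49993/((½)*(-182 - 519)/9 - 27400) = 49993/((½)*(⅑)*(-701) - 27400) = 49993/(-701/18 - 27400) = 49993/(-493901/18) = 49993*(-18/493901) = -899874/493901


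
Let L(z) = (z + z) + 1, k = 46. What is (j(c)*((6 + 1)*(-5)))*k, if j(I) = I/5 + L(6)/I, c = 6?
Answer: -16261/3 ≈ -5420.3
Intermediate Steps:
L(z) = 1 + 2*z (L(z) = 2*z + 1 = 1 + 2*z)
j(I) = 13/I + I/5 (j(I) = I/5 + (1 + 2*6)/I = I*(1/5) + (1 + 12)/I = I/5 + 13/I = 13/I + I/5)
(j(c)*((6 + 1)*(-5)))*k = ((13/6 + (1/5)*6)*((6 + 1)*(-5)))*46 = ((13*(1/6) + 6/5)*(7*(-5)))*46 = ((13/6 + 6/5)*(-35))*46 = ((101/30)*(-35))*46 = -707/6*46 = -16261/3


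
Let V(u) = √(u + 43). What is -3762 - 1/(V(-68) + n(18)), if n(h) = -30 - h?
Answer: -8761650/2329 + 5*I/2329 ≈ -3762.0 + 0.0021468*I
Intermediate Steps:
V(u) = √(43 + u)
-3762 - 1/(V(-68) + n(18)) = -3762 - 1/(√(43 - 68) + (-30 - 1*18)) = -3762 - 1/(√(-25) + (-30 - 18)) = -3762 - 1/(5*I - 48) = -3762 - 1/(-48 + 5*I) = -3762 - (-48 - 5*I)/2329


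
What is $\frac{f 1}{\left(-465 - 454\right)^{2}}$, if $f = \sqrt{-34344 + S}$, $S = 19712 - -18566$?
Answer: $\frac{\sqrt{3934}}{844561} \approx 7.4265 \cdot 10^{-5}$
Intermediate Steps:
$S = 38278$ ($S = 19712 + 18566 = 38278$)
$f = \sqrt{3934}$ ($f = \sqrt{-34344 + 38278} = \sqrt{3934} \approx 62.722$)
$\frac{f 1}{\left(-465 - 454\right)^{2}} = \frac{\sqrt{3934} \cdot 1}{\left(-465 - 454\right)^{2}} = \frac{\sqrt{3934}}{\left(-919\right)^{2}} = \frac{\sqrt{3934}}{844561}$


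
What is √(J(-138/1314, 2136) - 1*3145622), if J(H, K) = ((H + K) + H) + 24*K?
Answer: 2*I*√37076517354/219 ≈ 1758.5*I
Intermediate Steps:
J(H, K) = 2*H + 25*K (J(H, K) = (K + 2*H) + 24*K = 2*H + 25*K)
√(J(-138/1314, 2136) - 1*3145622) = √((2*(-138/1314) + 25*2136) - 1*3145622) = √((2*(-138*1/1314) + 53400) - 3145622) = √((2*(-23/219) + 53400) - 3145622) = √((-46/219 + 53400) - 3145622) = √(11694554/219 - 3145622) = √(-677196664/219) = 2*I*√37076517354/219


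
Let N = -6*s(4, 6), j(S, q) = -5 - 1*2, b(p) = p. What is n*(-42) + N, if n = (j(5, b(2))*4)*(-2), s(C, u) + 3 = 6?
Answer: -2370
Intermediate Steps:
s(C, u) = 3 (s(C, u) = -3 + 6 = 3)
j(S, q) = -7 (j(S, q) = -5 - 2 = -7)
N = -18 (N = -6*3 = -18)
n = 56 (n = -7*4*(-2) = -28*(-2) = 56)
n*(-42) + N = 56*(-42) - 18 = -2352 - 18 = -2370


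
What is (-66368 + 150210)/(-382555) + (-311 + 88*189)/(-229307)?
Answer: -25469237649/87722539385 ≈ -0.29034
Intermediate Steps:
(-66368 + 150210)/(-382555) + (-311 + 88*189)/(-229307) = 83842*(-1/382555) + (-311 + 16632)*(-1/229307) = -83842/382555 + 16321*(-1/229307) = -83842/382555 - 16321/229307 = -25469237649/87722539385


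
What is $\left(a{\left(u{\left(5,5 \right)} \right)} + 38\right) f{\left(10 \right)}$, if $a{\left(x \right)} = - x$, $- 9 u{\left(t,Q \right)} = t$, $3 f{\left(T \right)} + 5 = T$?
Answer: $\frac{1735}{27} \approx 64.259$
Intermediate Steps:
$f{\left(T \right)} = - \frac{5}{3} + \frac{T}{3}$
$u{\left(t,Q \right)} = - \frac{t}{9}$
$\left(a{\left(u{\left(5,5 \right)} \right)} + 38\right) f{\left(10 \right)} = \left(- \frac{\left(-1\right) 5}{9} + 38\right) \left(- \frac{5}{3} + \frac{1}{3} \cdot 10\right) = \left(\left(-1\right) \left(- \frac{5}{9}\right) + 38\right) \left(- \frac{5}{3} + \frac{10}{3}\right) = \left(\frac{5}{9} + 38\right) \frac{5}{3} = \frac{347}{9} \cdot \frac{5}{3} = \frac{1735}{27}$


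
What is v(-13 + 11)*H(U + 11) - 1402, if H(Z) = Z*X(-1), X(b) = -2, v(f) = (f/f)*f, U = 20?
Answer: -1278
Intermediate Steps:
v(f) = f (v(f) = 1*f = f)
H(Z) = -2*Z (H(Z) = Z*(-2) = -2*Z)
v(-13 + 11)*H(U + 11) - 1402 = (-13 + 11)*(-2*(20 + 11)) - 1402 = -(-4)*31 - 1402 = -2*(-62) - 1402 = 124 - 1402 = -1278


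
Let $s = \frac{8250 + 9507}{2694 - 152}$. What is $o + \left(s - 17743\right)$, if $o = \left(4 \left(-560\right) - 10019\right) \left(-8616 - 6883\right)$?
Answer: $\frac{482940611673}{2542} \approx 1.8998 \cdot 10^{8}$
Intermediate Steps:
$s = \frac{17757}{2542}$ ($s = \frac{17757}{2694 - 152} = \frac{17757}{2542} \approx 6.9854$)
$o = 190002241$ ($o = \left(-2240 - 10019\right) \left(-15499\right) = \left(-12259\right) \left(-15499\right) = 190002241$)
$o + \left(s - 17743\right) = 190002241 + \left(\frac{17757}{2542} - 17743\right) = 190002241 - \frac{45084949}{2542} = \frac{482940611673}{2542}$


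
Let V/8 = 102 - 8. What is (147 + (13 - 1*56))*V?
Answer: 78208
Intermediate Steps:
V = 752 (V = 8*(102 - 8) = 8*94 = 752)
(147 + (13 - 1*56))*V = (147 + (13 - 1*56))*752 = (147 + (13 - 56))*752 = (147 - 43)*752 = 104*752 = 78208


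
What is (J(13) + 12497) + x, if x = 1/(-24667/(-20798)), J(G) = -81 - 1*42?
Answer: 305250256/24667 ≈ 12375.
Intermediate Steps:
J(G) = -123 (J(G) = -81 - 42 = -123)
x = 20798/24667 (x = 1/(-24667*(-1/20798)) = 1/(24667/20798) = 20798/24667 ≈ 0.84315)
(J(13) + 12497) + x = (-123 + 12497) + 20798/24667 = 12374 + 20798/24667 = 305250256/24667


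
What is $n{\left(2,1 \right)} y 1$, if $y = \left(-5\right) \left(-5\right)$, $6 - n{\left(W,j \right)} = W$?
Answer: $100$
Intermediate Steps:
$n{\left(W,j \right)} = 6 - W$
$y = 25$
$n{\left(2,1 \right)} y 1 = \left(6 - 2\right) 25 \cdot 1 = 4 \cdot 25 \cdot 1 = 100 \cdot 1 = 100$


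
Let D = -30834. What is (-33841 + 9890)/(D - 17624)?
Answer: 23951/48458 ≈ 0.49426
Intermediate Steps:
(-33841 + 9890)/(D - 17624) = (-33841 + 9890)/(-30834 - 17624) = -23951/(-48458) = -23951*(-1/48458) = 23951/48458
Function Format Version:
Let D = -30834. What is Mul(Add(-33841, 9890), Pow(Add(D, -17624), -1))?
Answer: Rational(23951, 48458) ≈ 0.49426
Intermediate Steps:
Mul(Add(-33841, 9890), Pow(Add(D, -17624), -1)) = Mul(Add(-33841, 9890), Pow(Add(-30834, -17624), -1)) = Mul(-23951, Pow(-48458, -1)) = Mul(-23951, Rational(-1, 48458)) = Rational(23951, 48458)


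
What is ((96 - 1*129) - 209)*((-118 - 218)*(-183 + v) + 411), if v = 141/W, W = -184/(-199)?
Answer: -59338158/23 ≈ -2.5799e+6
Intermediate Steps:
W = 184/199 (W = -184*(-1/199) = 184/199 ≈ 0.92462)
v = 28059/184 (v = 141/(184/199) = 141*(199/184) = 28059/184 ≈ 152.49)
((96 - 1*129) - 209)*((-118 - 218)*(-183 + v) + 411) = ((96 - 1*129) - 209)*((-118 - 218)*(-183 + 28059/184) + 411) = ((96 - 129) - 209)*(-336*(-5613/184) + 411) = (-33 - 209)*(235746/23 + 411) = -242*245199/23 = -59338158/23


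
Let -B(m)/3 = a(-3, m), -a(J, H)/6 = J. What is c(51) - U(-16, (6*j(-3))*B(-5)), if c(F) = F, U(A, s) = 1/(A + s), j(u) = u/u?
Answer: 17341/340 ≈ 51.003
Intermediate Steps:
a(J, H) = -6*J
j(u) = 1
B(m) = -54 (B(m) = -(-18)*(-3) = -3*18 = -54)
c(51) - U(-16, (6*j(-3))*B(-5)) = 51 - 1/(-16 + (6*1)*(-54)) = 51 - 1/(-16 + 6*(-54)) = 51 - 1/(-16 - 324) = 51 - 1/(-340) = 51 - 1*(-1/340) = 51 + 1/340 = 17341/340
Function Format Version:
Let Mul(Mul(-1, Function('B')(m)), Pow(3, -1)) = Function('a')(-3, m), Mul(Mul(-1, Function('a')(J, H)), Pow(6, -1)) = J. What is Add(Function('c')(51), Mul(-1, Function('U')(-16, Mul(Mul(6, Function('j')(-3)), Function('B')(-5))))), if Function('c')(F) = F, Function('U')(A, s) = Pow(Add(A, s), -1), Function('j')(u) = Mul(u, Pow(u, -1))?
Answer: Rational(17341, 340) ≈ 51.003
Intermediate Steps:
Function('a')(J, H) = Mul(-6, J)
Function('j')(u) = 1
Function('B')(m) = -54 (Function('B')(m) = Mul(-3, Mul(-6, -3)) = Mul(-3, 18) = -54)
Add(Function('c')(51), Mul(-1, Function('U')(-16, Mul(Mul(6, Function('j')(-3)), Function('B')(-5))))) = Add(51, Mul(-1, Pow(Add(-16, Mul(Mul(6, 1), -54)), -1))) = Add(51, Mul(-1, Pow(Add(-16, Mul(6, -54)), -1))) = Add(51, Mul(-1, Pow(Add(-16, -324), -1))) = Add(51, Mul(-1, Pow(-340, -1))) = Add(51, Mul(-1, Rational(-1, 340))) = Add(51, Rational(1, 340)) = Rational(17341, 340)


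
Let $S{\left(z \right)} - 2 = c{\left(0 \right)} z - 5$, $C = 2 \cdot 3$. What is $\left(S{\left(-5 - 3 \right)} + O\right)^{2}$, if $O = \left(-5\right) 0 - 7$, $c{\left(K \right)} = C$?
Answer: $3364$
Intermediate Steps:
$C = 6$
$c{\left(K \right)} = 6$
$S{\left(z \right)} = -3 + 6 z$ ($S{\left(z \right)} = 2 + \left(6 z - 5\right) = 2 + \left(-5 + 6 z\right) = -3 + 6 z$)
$O = -7$ ($O = 0 - 7 = -7$)
$\left(S{\left(-5 - 3 \right)} + O\right)^{2} = \left(\left(-3 + 6 \left(-5 - 3\right)\right) - 7\right)^{2} = \left(\left(-3 + 6 \left(-8\right)\right) - 7\right)^{2} = \left(\left(-3 - 48\right) - 7\right)^{2} = \left(-51 - 7\right)^{2} = \left(-58\right)^{2} = 3364$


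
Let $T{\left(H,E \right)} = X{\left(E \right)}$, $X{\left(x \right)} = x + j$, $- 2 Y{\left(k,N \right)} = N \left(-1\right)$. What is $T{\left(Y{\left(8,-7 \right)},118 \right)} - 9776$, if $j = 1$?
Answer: $-9657$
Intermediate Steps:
$Y{\left(k,N \right)} = \frac{N}{2}$ ($Y{\left(k,N \right)} = - \frac{N \left(-1\right)}{2} = - \frac{\left(-1\right) N}{2} = \frac{N}{2}$)
$X{\left(x \right)} = 1 + x$ ($X{\left(x \right)} = x + 1 = 1 + x$)
$T{\left(H,E \right)} = 1 + E$
$T{\left(Y{\left(8,-7 \right)},118 \right)} - 9776 = \left(1 + 118\right) - 9776 = 119 - 9776 = -9657$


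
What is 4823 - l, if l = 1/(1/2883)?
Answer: 1940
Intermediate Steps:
l = 2883 (l = 1/(1/2883) = 2883)
4823 - l = 4823 - 1*2883 = 4823 - 2883 = 1940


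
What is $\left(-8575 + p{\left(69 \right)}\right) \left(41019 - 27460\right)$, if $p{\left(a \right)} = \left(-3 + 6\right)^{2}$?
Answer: $-116146394$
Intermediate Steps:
$p{\left(a \right)} = 9$ ($p{\left(a \right)} = 3^{2} = 9$)
$\left(-8575 + p{\left(69 \right)}\right) \left(41019 - 27460\right) = \left(-8575 + 9\right) \left(41019 - 27460\right) = \left(-8566\right) 13559 = -116146394$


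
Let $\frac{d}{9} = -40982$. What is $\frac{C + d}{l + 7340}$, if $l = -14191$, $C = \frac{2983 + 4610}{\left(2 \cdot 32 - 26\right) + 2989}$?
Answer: $\frac{372155011}{6912659} \approx 53.837$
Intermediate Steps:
$d = -368838$ ($d = 9 \left(-40982\right) = -368838$)
$C = \frac{2531}{1009}$ ($C = \frac{7593}{\left(64 - 26\right) + 2989} = \frac{7593}{38 + 2989} = \frac{7593}{3027} = 7593 \cdot \frac{1}{3027} = \frac{2531}{1009} \approx 2.5084$)
$\frac{C + d}{l + 7340} = \frac{\frac{2531}{1009} - 368838}{-14191 + 7340} = - \frac{372155011}{1009 \left(-6851\right)} = \left(- \frac{372155011}{1009}\right) \left(- \frac{1}{6851}\right) = \frac{372155011}{6912659}$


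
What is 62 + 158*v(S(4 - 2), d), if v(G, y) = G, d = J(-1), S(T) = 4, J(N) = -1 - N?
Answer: 694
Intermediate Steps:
d = 0 (d = -1 - 1*(-1) = -1 + 1 = 0)
62 + 158*v(S(4 - 2), d) = 62 + 158*4 = 62 + 632 = 694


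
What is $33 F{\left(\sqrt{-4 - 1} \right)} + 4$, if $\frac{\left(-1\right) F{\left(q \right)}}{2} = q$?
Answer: $4 - 66 i \sqrt{5} \approx 4.0 - 147.58 i$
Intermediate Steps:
$F{\left(q \right)} = - 2 q$
$33 F{\left(\sqrt{-4 - 1} \right)} + 4 = 33 \left(- 2 \sqrt{-4 - 1}\right) + 4 = 33 \left(- 2 \sqrt{-5}\right) + 4 = 33 \left(- 2 i \sqrt{5}\right) + 4 = - 66 i \sqrt{5} + 4 = 4 - 66 i \sqrt{5}$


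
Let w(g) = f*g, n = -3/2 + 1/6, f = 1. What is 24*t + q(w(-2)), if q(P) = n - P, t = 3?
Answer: 218/3 ≈ 72.667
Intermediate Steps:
n = -4/3 (n = -3*½ + 1*(⅙) = -3/2 + ⅙ = -4/3 ≈ -1.3333)
w(g) = g (w(g) = 1*g = g)
q(P) = -4/3 - P
24*t + q(w(-2)) = 24*3 + (-4/3 - 1*(-2)) = 72 + (-4/3 + 2) = 72 + ⅔ = 218/3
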